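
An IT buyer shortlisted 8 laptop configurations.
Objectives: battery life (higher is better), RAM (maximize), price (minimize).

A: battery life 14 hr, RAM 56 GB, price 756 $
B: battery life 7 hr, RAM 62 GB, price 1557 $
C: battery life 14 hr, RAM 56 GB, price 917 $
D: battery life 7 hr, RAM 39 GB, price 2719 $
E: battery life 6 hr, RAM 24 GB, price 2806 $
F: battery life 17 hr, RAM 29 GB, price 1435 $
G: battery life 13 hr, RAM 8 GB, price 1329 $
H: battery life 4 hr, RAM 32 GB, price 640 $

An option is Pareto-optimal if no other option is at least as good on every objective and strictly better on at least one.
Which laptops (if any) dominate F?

A: worse on battery life (14 vs 17).
B: worse on battery life (7 vs 17).
C: worse on battery life (14 vs 17).
D: worse on battery life (7 vs 17).
E: worse on battery life (6 vs 17).
G: worse on battery life (13 vs 17).
H: worse on battery life (4 vs 17).
No option dominates F.

none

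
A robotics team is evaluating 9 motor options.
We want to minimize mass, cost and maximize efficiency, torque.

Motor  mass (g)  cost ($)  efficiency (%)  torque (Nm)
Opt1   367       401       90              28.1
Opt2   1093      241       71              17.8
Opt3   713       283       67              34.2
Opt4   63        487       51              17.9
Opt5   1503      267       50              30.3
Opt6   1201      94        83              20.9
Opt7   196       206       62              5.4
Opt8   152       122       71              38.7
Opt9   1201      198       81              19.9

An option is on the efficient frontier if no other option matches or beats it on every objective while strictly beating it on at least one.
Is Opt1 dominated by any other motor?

No

Opt2: worse on mass (1093 vs 367).
Opt3: worse on mass (713 vs 367).
Opt4: worse on cost (487 vs 401).
Opt5: worse on mass (1503 vs 367).
Opt6: worse on mass (1201 vs 367).
Opt7: worse on efficiency (62 vs 90).
Opt8: worse on efficiency (71 vs 90).
Opt9: worse on mass (1201 vs 367).
No option is at least as good as Opt1 on every objective and strictly better on one.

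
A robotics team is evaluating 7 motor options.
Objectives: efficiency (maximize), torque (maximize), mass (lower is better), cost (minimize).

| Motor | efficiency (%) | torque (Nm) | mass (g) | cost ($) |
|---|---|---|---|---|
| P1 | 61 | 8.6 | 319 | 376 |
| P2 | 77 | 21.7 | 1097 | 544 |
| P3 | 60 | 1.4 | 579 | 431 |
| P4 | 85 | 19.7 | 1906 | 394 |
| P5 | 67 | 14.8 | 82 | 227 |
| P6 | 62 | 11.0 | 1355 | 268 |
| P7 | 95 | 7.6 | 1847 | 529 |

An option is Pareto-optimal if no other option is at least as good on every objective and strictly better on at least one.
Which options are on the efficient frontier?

P2, P4, P5, P7

P1: dominated by P5 (efficiency 67≥61, torque 14.8≥8.6, mass 82≤319, cost 227≤376).
P2: not dominated (best torque).
P3: dominated by P1 (efficiency 61≥60, torque 8.6≥1.4, mass 319≤579, cost 376≤431).
P4: not dominated.
P5: not dominated (best mass).
P6: dominated by P5 (efficiency 67≥62, torque 14.8≥11.0, mass 82≤1355, cost 227≤268).
P7: not dominated (best efficiency).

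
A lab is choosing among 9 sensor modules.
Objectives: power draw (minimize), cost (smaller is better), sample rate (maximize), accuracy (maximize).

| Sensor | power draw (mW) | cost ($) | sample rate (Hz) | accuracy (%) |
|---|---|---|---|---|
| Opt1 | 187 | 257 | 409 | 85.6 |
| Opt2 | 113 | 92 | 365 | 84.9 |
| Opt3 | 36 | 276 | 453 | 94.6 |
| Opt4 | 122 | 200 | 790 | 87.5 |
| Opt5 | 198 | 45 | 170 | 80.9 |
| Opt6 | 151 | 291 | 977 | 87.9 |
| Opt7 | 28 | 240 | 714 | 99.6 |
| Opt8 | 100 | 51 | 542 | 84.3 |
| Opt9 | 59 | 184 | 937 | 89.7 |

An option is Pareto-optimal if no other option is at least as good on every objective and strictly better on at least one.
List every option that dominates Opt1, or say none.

Opt4, Opt7, Opt9

Opt4: power draw 122≤187, cost 200≤257, sample rate 790≥409, accuracy 87.5≥85.6 — dominates Opt1.
Opt7: power draw 28≤187, cost 240≤257, sample rate 714≥409, accuracy 99.6≥85.6 — dominates Opt1.
Opt9: power draw 59≤187, cost 184≤257, sample rate 937≥409, accuracy 89.7≥85.6 — dominates Opt1.
Others (Opt2, Opt3, Opt5, Opt6, Opt8) are each worse than Opt1 on at least one objective.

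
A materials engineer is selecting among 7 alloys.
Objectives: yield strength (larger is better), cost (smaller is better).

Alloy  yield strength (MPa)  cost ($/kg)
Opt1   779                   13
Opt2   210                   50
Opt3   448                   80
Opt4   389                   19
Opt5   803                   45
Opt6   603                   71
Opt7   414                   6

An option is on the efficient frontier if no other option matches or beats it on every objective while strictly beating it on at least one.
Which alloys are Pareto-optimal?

Opt1, Opt5, Opt7

Opt1: not dominated.
Opt2: dominated by Opt1 (yield strength 779≥210, cost 13≤50).
Opt3: dominated by Opt1 (yield strength 779≥448, cost 13≤80).
Opt4: dominated by Opt1 (yield strength 779≥389, cost 13≤19).
Opt5: not dominated (best yield strength).
Opt6: dominated by Opt1 (yield strength 779≥603, cost 13≤71).
Opt7: not dominated (best cost).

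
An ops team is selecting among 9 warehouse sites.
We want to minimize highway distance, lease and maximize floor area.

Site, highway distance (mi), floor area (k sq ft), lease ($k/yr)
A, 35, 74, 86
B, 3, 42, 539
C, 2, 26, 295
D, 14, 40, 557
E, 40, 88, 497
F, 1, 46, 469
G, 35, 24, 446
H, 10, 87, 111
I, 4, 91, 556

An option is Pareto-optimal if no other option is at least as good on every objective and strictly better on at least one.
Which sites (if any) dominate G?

A: highway distance 35≤35, floor area 74≥24, lease 86≤446 — dominates G.
C: highway distance 2≤35, floor area 26≥24, lease 295≤446 — dominates G.
H: highway distance 10≤35, floor area 87≥24, lease 111≤446 — dominates G.
Others (B, D, E, F, I) are each worse than G on at least one objective.

A, C, H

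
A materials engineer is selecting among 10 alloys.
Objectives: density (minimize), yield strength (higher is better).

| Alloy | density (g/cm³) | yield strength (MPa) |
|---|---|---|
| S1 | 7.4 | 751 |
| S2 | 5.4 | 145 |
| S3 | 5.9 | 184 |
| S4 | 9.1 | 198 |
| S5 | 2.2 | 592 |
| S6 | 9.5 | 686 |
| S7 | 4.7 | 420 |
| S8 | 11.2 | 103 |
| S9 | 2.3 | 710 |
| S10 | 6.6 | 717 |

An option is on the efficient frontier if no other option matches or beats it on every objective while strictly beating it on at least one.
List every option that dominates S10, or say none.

none

S1: worse on density (7.4 vs 6.6).
S2: worse on yield strength (145 vs 717).
S3: worse on yield strength (184 vs 717).
S4: worse on density (9.1 vs 6.6).
S5: worse on yield strength (592 vs 717).
S6: worse on density (9.5 vs 6.6).
S7: worse on yield strength (420 vs 717).
S8: worse on density (11.2 vs 6.6).
S9: worse on yield strength (710 vs 717).
No option dominates S10.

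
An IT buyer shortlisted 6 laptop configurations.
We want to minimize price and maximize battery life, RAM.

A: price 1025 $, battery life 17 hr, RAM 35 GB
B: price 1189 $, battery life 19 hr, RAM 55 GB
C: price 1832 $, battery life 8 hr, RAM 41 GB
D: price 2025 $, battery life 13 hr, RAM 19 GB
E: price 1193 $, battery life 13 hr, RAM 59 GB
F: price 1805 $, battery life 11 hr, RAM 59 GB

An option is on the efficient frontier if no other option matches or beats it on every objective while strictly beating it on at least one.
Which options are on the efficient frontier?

A: not dominated (best price).
B: not dominated (best battery life).
C: dominated by B (price 1189≤1832, battery life 19≥8, RAM 55≥41).
D: dominated by A (price 1025≤2025, battery life 17≥13, RAM 35≥19).
E: not dominated.
F: dominated by E (price 1193≤1805, battery life 13≥11, RAM 59≥59).

A, B, E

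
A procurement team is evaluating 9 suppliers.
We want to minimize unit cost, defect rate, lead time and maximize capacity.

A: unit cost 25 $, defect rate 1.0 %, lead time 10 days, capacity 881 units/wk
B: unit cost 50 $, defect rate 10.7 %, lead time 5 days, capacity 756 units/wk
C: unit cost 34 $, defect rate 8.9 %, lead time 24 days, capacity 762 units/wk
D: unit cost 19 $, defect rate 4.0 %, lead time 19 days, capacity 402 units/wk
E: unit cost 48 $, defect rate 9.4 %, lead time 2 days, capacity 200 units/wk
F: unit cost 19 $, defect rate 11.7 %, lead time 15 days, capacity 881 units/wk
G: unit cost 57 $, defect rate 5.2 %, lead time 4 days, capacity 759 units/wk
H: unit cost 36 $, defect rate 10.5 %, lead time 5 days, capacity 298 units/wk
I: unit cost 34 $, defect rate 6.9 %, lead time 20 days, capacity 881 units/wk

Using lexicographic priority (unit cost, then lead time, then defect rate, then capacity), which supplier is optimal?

First minimize unit cost: best is 19, kept {D, F}.
Then minimize lead time: best is 15, kept {F}.

F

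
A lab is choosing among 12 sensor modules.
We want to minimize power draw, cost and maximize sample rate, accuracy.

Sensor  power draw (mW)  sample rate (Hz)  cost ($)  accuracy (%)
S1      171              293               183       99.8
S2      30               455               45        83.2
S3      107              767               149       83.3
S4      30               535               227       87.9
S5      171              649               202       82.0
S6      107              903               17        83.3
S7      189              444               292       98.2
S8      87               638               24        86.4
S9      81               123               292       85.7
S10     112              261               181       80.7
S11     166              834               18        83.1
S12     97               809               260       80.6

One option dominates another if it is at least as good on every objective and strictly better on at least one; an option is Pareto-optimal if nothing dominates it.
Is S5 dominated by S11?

S11 vs S5: power draw 166≤171, sample rate 834≥649, cost 18≤202, accuracy 83.1≥82.0 — S11 is at least as good on every objective with at least one strict improvement.

Yes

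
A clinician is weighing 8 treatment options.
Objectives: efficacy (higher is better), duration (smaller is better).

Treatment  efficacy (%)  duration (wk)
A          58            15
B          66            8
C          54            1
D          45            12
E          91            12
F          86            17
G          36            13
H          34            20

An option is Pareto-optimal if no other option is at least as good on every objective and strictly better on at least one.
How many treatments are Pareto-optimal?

A: dominated by B (efficacy 66≥58, duration 8≤15).
B: not dominated.
C: not dominated (best duration).
D: dominated by B (efficacy 66≥45, duration 8≤12).
E: not dominated (best efficacy).
F: dominated by E (efficacy 91≥86, duration 12≤17).
G: dominated by B (efficacy 66≥36, duration 8≤13).
H: dominated by A (efficacy 58≥34, duration 15≤20).
Pareto-optimal: B, C, E → 3.

3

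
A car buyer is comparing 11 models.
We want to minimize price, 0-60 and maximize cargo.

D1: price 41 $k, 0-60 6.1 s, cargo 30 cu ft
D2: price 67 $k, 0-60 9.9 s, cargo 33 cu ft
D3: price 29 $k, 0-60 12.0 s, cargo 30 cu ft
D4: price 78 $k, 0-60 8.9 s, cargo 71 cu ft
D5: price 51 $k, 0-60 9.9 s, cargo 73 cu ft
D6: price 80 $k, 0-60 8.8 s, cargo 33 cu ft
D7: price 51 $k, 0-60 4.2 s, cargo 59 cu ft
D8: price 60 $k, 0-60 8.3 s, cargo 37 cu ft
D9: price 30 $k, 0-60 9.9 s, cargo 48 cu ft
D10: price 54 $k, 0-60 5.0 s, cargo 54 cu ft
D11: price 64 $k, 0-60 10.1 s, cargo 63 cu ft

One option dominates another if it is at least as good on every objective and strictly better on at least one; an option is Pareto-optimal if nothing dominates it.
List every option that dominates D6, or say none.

D7, D8, D10

D7: price 51≤80, 0-60 4.2≤8.8, cargo 59≥33 — dominates D6.
D8: price 60≤80, 0-60 8.3≤8.8, cargo 37≥33 — dominates D6.
D10: price 54≤80, 0-60 5.0≤8.8, cargo 54≥33 — dominates D6.
Others (D1, D2, D3, D4, D5, D9, D11) are each worse than D6 on at least one objective.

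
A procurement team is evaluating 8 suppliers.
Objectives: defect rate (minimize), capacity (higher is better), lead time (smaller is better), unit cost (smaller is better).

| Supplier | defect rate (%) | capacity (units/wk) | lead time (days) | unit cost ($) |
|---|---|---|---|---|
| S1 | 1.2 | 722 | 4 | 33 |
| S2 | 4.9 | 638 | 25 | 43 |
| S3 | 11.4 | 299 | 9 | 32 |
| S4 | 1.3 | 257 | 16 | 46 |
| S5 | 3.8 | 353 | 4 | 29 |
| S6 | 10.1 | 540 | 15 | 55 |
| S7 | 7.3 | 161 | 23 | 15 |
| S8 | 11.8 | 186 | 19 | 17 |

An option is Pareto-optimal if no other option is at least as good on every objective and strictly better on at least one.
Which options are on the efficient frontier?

S1, S5, S7, S8

S1: not dominated (best defect rate).
S2: dominated by S1 (defect rate 1.2≤4.9, capacity 722≥638, lead time 4≤25, unit cost 33≤43).
S3: dominated by S5 (defect rate 3.8≤11.4, capacity 353≥299, lead time 4≤9, unit cost 29≤32).
S4: dominated by S1 (defect rate 1.2≤1.3, capacity 722≥257, lead time 4≤16, unit cost 33≤46).
S5: not dominated.
S6: dominated by S1 (defect rate 1.2≤10.1, capacity 722≥540, lead time 4≤15, unit cost 33≤55).
S7: not dominated (best unit cost).
S8: not dominated.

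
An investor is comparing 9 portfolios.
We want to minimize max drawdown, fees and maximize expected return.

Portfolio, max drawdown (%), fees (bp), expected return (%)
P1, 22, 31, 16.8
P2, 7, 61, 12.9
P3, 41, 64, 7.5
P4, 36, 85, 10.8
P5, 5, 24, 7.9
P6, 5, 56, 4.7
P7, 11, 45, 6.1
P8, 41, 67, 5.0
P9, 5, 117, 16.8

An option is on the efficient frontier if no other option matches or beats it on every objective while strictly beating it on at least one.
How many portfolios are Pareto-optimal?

4

P1: not dominated.
P2: not dominated.
P3: dominated by P1 (max drawdown 22≤41, fees 31≤64, expected return 16.8≥7.5).
P4: dominated by P1 (max drawdown 22≤36, fees 31≤85, expected return 16.8≥10.8).
P5: not dominated (best fees).
P6: dominated by P5 (max drawdown 5≤5, fees 24≤56, expected return 7.9≥4.7).
P7: dominated by P5 (max drawdown 5≤11, fees 24≤45, expected return 7.9≥6.1).
P8: dominated by P1 (max drawdown 22≤41, fees 31≤67, expected return 16.8≥5.0).
P9: not dominated.
Pareto-optimal: P1, P2, P5, P9 → 4.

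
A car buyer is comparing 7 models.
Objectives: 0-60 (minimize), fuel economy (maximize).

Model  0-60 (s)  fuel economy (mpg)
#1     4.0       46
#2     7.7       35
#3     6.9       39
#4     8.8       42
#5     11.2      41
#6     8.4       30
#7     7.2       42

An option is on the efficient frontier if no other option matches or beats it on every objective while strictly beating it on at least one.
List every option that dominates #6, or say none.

#1, #2, #3, #7

#1: 0-60 4.0≤8.4, fuel economy 46≥30 — dominates #6.
#2: 0-60 7.7≤8.4, fuel economy 35≥30 — dominates #6.
#3: 0-60 6.9≤8.4, fuel economy 39≥30 — dominates #6.
#7: 0-60 7.2≤8.4, fuel economy 42≥30 — dominates #6.
Others (#4, #5) are each worse than #6 on at least one objective.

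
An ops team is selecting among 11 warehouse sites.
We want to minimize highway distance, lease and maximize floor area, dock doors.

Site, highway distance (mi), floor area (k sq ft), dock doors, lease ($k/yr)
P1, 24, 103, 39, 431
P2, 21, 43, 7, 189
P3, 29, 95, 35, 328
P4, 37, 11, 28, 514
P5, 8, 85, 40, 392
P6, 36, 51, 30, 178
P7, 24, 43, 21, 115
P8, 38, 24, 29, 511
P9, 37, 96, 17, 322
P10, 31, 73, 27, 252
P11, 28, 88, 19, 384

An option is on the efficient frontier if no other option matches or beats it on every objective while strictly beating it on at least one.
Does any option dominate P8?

P1 vs P8: highway distance 24≤38, floor area 103≥24, dock doors 39≥29, lease 431≤511 — P1 is at least as good on every objective and strictly better on at least one, so P1 dominates P8.

Yes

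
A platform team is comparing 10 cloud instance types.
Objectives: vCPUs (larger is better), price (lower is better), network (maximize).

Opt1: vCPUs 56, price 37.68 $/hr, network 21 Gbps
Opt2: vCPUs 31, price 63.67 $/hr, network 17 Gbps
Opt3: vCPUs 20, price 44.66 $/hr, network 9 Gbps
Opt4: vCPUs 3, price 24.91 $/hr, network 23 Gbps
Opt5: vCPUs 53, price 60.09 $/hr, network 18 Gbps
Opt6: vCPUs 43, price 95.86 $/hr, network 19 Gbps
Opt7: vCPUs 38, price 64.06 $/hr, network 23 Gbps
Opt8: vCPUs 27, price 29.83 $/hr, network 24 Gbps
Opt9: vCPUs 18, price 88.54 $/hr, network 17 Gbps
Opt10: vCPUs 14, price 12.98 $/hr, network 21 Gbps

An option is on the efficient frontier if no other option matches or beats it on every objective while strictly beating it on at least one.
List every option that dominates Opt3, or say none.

Opt1, Opt8

Opt1: vCPUs 56≥20, price 37.68≤44.66, network 21≥9 — dominates Opt3.
Opt8: vCPUs 27≥20, price 29.83≤44.66, network 24≥9 — dominates Opt3.
Others (Opt2, Opt4, Opt5, Opt6, Opt7, Opt9, Opt10) are each worse than Opt3 on at least one objective.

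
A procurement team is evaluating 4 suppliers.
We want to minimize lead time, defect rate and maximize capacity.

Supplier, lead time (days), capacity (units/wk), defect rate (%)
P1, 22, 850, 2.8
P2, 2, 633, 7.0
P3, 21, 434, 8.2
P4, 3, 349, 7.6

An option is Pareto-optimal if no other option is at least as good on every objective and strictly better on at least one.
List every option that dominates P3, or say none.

P2

P2: lead time 2≤21, capacity 633≥434, defect rate 7.0≤8.2 — dominates P3.
Others (P1, P4) are each worse than P3 on at least one objective.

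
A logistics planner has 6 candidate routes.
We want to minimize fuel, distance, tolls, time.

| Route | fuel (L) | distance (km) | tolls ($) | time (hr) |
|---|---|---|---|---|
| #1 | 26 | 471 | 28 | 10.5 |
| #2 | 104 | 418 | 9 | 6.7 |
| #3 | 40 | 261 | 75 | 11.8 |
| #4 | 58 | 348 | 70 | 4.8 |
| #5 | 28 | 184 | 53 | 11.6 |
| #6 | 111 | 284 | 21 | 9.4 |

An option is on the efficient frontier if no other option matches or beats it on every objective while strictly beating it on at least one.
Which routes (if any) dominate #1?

#2: worse on fuel (104 vs 26).
#3: worse on fuel (40 vs 26).
#4: worse on fuel (58 vs 26).
#5: worse on fuel (28 vs 26).
#6: worse on fuel (111 vs 26).
No option dominates #1.

none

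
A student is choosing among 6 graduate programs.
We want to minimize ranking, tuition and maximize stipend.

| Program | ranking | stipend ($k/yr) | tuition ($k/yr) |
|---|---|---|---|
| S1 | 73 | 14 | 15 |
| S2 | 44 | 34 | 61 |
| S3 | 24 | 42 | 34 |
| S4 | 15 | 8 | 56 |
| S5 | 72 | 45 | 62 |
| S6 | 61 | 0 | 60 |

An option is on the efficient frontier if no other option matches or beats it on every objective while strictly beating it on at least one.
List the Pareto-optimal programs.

S1: not dominated (best tuition).
S2: dominated by S3 (ranking 24≤44, stipend 42≥34, tuition 34≤61).
S3: not dominated.
S4: not dominated (best ranking).
S5: not dominated (best stipend).
S6: dominated by S3 (ranking 24≤61, stipend 42≥0, tuition 34≤60).

S1, S3, S4, S5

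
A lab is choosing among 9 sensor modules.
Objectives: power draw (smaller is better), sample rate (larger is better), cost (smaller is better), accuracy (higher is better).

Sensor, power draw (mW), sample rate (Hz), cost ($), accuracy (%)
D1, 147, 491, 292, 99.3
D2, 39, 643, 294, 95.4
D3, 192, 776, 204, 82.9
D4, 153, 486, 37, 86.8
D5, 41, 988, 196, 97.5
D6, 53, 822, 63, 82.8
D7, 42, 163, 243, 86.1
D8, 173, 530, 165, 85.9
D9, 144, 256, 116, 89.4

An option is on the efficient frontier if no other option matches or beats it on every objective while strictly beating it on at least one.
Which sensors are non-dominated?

D1, D2, D4, D5, D6, D8, D9

D1: not dominated (best accuracy).
D2: not dominated (best power draw).
D3: dominated by D5 (power draw 41≤192, sample rate 988≥776, cost 196≤204, accuracy 97.5≥82.9).
D4: not dominated (best cost).
D5: not dominated (best sample rate).
D6: not dominated.
D7: dominated by D5 (power draw 41≤42, sample rate 988≥163, cost 196≤243, accuracy 97.5≥86.1).
D8: not dominated.
D9: not dominated.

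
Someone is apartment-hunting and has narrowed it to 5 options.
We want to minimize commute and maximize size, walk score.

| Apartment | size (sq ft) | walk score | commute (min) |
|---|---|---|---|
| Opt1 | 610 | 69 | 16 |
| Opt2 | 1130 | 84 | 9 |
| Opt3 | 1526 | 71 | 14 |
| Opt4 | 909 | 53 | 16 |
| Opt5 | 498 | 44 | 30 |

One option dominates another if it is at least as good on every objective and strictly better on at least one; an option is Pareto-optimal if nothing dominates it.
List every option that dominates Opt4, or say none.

Opt2: size 1130≥909, walk score 84≥53, commute 9≤16 — dominates Opt4.
Opt3: size 1526≥909, walk score 71≥53, commute 14≤16 — dominates Opt4.
Others (Opt1, Opt5) are each worse than Opt4 on at least one objective.

Opt2, Opt3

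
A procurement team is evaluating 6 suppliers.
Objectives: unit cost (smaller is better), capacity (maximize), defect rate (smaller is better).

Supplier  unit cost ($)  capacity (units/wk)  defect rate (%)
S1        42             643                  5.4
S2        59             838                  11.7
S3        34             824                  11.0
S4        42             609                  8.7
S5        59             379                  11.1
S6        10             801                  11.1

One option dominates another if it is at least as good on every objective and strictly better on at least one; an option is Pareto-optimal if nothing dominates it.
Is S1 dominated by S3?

No

S3 vs S1: S3 is worse on defect rate (11.0 vs 5.4), so it does not dominate S1.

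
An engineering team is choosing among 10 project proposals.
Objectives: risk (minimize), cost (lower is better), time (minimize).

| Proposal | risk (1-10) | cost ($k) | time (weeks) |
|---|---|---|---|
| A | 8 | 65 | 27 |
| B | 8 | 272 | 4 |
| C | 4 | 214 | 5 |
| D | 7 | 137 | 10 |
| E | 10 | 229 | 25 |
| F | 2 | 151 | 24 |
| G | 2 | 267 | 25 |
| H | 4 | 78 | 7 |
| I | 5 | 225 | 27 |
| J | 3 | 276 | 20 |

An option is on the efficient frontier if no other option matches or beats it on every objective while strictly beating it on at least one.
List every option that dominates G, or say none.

F: risk 2≤2, cost 151≤267, time 24≤25 — dominates G.
Others (A, B, C, D, E, H, I, J) are each worse than G on at least one objective.

F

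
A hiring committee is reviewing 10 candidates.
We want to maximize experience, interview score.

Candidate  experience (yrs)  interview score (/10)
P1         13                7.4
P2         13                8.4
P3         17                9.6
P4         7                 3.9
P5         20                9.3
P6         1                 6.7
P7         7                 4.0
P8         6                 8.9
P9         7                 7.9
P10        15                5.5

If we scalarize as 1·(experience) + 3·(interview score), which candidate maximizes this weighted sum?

P1: 1·13 + 3·7.4 = 35.2
P2: 1·13 + 3·8.4 = 38.2
P3: 1·17 + 3·9.6 = 45.8
P4: 1·7 + 3·3.9 = 18.7
P5: 1·20 + 3·9.3 = 47.9
P6: 1·1 + 3·6.7 = 21.1
P7: 1·7 + 3·4.0 = 19.0
P8: 1·6 + 3·8.9 = 32.7
P9: 1·7 + 3·7.9 = 30.7
P10: 1·15 + 3·5.5 = 31.5
Highest: P5 at 47.9.

P5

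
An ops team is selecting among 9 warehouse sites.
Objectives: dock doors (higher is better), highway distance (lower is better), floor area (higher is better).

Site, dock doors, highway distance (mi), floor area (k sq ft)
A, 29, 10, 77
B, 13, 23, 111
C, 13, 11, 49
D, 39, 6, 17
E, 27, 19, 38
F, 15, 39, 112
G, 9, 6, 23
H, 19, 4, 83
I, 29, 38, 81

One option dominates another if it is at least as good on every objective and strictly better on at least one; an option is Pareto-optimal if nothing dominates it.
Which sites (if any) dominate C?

A, H

A: dock doors 29≥13, highway distance 10≤11, floor area 77≥49 — dominates C.
H: dock doors 19≥13, highway distance 4≤11, floor area 83≥49 — dominates C.
Others (B, D, E, F, G, I) are each worse than C on at least one objective.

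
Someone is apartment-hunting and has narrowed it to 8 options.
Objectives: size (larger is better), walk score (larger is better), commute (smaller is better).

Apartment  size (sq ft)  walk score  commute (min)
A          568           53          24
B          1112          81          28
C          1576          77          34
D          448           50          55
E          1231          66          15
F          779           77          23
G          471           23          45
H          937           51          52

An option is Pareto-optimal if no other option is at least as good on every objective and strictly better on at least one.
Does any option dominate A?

E vs A: size 1231≥568, walk score 66≥53, commute 15≤24 — E is at least as good on every objective and strictly better on at least one, so E dominates A.

Yes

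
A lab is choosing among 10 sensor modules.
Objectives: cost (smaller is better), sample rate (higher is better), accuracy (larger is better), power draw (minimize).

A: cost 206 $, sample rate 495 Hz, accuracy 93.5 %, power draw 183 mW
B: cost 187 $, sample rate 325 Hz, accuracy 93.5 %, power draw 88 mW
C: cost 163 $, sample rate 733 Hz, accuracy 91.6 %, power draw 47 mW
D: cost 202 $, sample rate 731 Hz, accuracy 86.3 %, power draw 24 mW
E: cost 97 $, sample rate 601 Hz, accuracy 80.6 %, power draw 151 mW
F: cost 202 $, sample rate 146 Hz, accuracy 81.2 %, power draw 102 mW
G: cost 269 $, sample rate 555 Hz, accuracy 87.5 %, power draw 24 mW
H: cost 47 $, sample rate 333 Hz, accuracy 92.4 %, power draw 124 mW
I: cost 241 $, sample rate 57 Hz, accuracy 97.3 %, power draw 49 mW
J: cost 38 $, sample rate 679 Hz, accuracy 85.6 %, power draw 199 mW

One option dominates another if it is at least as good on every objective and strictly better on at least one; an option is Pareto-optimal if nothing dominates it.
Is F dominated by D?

D vs F: cost 202≤202, sample rate 731≥146, accuracy 86.3≥81.2, power draw 24≤102 — D is at least as good on every objective with at least one strict improvement.

Yes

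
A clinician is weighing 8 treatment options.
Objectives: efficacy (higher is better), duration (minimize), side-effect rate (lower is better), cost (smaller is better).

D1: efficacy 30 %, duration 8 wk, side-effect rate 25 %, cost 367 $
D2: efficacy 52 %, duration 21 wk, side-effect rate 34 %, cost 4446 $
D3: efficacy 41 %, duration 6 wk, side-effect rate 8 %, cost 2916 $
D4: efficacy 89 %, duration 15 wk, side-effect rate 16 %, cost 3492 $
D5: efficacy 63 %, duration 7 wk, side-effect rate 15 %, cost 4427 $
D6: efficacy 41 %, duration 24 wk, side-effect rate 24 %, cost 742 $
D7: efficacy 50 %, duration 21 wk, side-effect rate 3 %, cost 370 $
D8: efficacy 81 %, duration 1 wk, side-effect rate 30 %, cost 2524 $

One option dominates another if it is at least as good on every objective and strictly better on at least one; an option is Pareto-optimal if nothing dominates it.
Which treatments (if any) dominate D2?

D4: efficacy 89≥52, duration 15≤21, side-effect rate 16≤34, cost 3492≤4446 — dominates D2.
D5: efficacy 63≥52, duration 7≤21, side-effect rate 15≤34, cost 4427≤4446 — dominates D2.
D8: efficacy 81≥52, duration 1≤21, side-effect rate 30≤34, cost 2524≤4446 — dominates D2.
Others (D1, D3, D6, D7) are each worse than D2 on at least one objective.

D4, D5, D8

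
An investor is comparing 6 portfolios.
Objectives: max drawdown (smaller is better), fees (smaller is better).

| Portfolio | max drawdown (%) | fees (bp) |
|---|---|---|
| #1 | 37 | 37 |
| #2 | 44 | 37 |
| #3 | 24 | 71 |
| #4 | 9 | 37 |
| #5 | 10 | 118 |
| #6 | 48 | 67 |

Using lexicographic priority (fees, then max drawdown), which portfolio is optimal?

First minimize fees: best is 37, kept {#1, #2, #4}.
Then minimize max drawdown: best is 9, kept {#4}.

#4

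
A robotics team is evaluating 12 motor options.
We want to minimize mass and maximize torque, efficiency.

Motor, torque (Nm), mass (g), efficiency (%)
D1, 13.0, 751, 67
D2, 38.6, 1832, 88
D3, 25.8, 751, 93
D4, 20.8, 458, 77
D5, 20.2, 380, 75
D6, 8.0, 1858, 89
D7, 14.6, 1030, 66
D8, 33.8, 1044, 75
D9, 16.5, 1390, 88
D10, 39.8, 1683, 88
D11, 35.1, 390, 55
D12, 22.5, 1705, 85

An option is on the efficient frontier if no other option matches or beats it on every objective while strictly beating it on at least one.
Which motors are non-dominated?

D3, D4, D5, D8, D10, D11

D1: dominated by D3 (torque 25.8≥13.0, mass 751≤751, efficiency 93≥67).
D2: dominated by D10 (torque 39.8≥38.6, mass 1683≤1832, efficiency 88≥88).
D3: not dominated (best efficiency).
D4: not dominated.
D5: not dominated (best mass).
D6: dominated by D3 (torque 25.8≥8.0, mass 751≤1858, efficiency 93≥89).
D7: dominated by D3 (torque 25.8≥14.6, mass 751≤1030, efficiency 93≥66).
D8: not dominated.
D9: dominated by D3 (torque 25.8≥16.5, mass 751≤1390, efficiency 93≥88).
D10: not dominated (best torque).
D11: not dominated.
D12: dominated by D3 (torque 25.8≥22.5, mass 751≤1705, efficiency 93≥85).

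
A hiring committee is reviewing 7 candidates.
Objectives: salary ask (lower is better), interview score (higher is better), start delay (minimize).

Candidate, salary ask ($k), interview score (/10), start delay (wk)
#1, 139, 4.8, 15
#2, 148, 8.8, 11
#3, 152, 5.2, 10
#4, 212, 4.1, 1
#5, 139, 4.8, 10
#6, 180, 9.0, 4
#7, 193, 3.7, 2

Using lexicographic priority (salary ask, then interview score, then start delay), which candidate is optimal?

First minimize salary ask: best is 139, kept {#1, #5}.
Then maximize interview score: best is 4.8, kept {#1, #5}.
Then minimize start delay: best is 10, kept {#5}.

#5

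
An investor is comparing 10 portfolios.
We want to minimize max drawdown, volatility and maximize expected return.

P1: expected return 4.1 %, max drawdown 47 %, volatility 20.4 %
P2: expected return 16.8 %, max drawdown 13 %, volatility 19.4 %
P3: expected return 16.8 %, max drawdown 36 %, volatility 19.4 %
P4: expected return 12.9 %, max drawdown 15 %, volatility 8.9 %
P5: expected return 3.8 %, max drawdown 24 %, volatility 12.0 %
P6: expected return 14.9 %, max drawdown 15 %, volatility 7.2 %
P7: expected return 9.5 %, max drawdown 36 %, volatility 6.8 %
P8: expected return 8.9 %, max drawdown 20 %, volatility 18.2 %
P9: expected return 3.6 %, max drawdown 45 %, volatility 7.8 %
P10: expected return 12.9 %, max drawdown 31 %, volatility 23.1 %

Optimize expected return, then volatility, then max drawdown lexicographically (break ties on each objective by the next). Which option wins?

First maximize expected return: best is 16.8, kept {P2, P3}.
Then minimize volatility: best is 19.4, kept {P2, P3}.
Then minimize max drawdown: best is 13, kept {P2}.

P2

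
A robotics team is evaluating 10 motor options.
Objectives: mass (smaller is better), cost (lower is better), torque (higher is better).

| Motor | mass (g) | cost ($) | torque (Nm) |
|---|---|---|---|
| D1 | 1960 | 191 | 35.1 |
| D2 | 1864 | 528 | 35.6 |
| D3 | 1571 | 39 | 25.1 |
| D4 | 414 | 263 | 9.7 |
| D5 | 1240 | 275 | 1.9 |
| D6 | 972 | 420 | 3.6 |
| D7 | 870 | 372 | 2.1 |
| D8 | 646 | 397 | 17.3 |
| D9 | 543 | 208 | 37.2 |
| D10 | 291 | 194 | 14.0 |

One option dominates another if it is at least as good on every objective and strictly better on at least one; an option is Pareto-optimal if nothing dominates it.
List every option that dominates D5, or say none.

D4, D9, D10

D4: mass 414≤1240, cost 263≤275, torque 9.7≥1.9 — dominates D5.
D9: mass 543≤1240, cost 208≤275, torque 37.2≥1.9 — dominates D5.
D10: mass 291≤1240, cost 194≤275, torque 14.0≥1.9 — dominates D5.
Others (D1, D2, D3, D6, D7, D8) are each worse than D5 on at least one objective.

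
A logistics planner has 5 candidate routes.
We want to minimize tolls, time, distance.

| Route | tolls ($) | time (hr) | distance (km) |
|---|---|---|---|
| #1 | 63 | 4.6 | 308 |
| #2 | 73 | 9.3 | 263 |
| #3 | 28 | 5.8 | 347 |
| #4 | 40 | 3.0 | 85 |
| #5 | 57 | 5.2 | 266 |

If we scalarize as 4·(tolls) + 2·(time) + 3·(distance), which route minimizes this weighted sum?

#1: 4·63 + 2·4.6 + 3·308 = 1185.2
#2: 4·73 + 2·9.3 + 3·263 = 1099.6
#3: 4·28 + 2·5.8 + 3·347 = 1164.6
#4: 4·40 + 2·3.0 + 3·85 = 421.0
#5: 4·57 + 2·5.2 + 3·266 = 1036.4
Lowest: #4 at 421.0.

#4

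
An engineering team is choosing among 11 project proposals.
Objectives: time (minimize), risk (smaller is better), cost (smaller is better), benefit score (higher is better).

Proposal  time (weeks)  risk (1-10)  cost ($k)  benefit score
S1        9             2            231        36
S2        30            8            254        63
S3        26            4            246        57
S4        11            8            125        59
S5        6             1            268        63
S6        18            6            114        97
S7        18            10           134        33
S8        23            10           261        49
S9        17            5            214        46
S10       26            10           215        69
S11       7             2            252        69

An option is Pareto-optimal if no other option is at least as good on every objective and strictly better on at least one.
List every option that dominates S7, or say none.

S4, S6

S4: time 11≤18, risk 8≤10, cost 125≤134, benefit score 59≥33 — dominates S7.
S6: time 18≤18, risk 6≤10, cost 114≤134, benefit score 97≥33 — dominates S7.
Others (S1, S2, S3, S5, S8, S9, S10, S11) are each worse than S7 on at least one objective.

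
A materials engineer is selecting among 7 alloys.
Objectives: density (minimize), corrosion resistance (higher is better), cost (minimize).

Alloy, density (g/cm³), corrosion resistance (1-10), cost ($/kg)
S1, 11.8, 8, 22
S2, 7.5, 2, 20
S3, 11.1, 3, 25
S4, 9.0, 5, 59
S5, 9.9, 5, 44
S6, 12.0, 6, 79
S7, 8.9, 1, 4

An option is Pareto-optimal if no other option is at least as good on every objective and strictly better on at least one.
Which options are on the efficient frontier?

S1: not dominated (best corrosion resistance).
S2: not dominated (best density).
S3: not dominated.
S4: not dominated.
S5: not dominated.
S6: dominated by S1 (density 11.8≤12.0, corrosion resistance 8≥6, cost 22≤79).
S7: not dominated (best cost).

S1, S2, S3, S4, S5, S7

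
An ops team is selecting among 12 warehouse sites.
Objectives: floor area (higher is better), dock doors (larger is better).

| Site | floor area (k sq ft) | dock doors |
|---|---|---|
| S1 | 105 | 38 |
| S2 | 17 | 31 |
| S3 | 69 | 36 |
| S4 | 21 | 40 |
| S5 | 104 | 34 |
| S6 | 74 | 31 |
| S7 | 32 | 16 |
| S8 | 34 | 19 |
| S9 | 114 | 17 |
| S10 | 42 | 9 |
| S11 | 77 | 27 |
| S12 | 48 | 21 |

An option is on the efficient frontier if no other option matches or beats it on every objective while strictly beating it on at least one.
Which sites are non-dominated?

S1: not dominated.
S2: dominated by S1 (floor area 105≥17, dock doors 38≥31).
S3: dominated by S1 (floor area 105≥69, dock doors 38≥36).
S4: not dominated (best dock doors).
S5: dominated by S1 (floor area 105≥104, dock doors 38≥34).
S6: dominated by S1 (floor area 105≥74, dock doors 38≥31).
S7: dominated by S1 (floor area 105≥32, dock doors 38≥16).
S8: dominated by S1 (floor area 105≥34, dock doors 38≥19).
S9: not dominated (best floor area).
S10: dominated by S1 (floor area 105≥42, dock doors 38≥9).
S11: dominated by S1 (floor area 105≥77, dock doors 38≥27).
S12: dominated by S1 (floor area 105≥48, dock doors 38≥21).

S1, S4, S9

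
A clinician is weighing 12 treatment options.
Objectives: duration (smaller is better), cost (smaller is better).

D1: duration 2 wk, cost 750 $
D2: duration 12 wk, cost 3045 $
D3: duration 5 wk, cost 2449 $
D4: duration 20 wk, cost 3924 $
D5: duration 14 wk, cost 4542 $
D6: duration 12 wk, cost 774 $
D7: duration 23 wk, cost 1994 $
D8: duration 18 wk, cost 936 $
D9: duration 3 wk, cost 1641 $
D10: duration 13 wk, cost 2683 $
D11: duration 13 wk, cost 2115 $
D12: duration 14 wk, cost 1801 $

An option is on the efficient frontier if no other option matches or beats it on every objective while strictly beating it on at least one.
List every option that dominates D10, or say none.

D1, D3, D6, D9, D11

D1: duration 2≤13, cost 750≤2683 — dominates D10.
D3: duration 5≤13, cost 2449≤2683 — dominates D10.
D6: duration 12≤13, cost 774≤2683 — dominates D10.
D9: duration 3≤13, cost 1641≤2683 — dominates D10.
D11: duration 13≤13, cost 2115≤2683 — dominates D10.
Others (D2, D4, D5, D7, D8, D12) are each worse than D10 on at least one objective.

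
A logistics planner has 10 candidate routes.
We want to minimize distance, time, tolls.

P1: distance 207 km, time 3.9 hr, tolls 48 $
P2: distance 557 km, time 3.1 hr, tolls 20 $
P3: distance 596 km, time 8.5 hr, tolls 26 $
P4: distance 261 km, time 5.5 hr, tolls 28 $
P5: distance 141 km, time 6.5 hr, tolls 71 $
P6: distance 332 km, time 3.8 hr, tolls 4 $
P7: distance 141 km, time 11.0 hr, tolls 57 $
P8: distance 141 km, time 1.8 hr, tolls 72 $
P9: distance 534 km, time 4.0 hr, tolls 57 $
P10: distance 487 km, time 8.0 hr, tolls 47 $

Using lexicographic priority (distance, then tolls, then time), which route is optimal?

P7

First minimize distance: best is 141, kept {P5, P7, P8}.
Then minimize tolls: best is 57, kept {P7}.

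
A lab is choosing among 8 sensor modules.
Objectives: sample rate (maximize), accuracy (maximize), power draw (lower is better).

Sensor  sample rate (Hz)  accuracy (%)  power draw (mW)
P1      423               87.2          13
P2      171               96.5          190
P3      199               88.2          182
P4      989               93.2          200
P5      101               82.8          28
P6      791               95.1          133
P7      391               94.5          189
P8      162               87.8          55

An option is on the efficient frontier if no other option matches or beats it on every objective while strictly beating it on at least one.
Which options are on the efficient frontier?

P1: not dominated (best power draw).
P2: not dominated (best accuracy).
P3: dominated by P6 (sample rate 791≥199, accuracy 95.1≥88.2, power draw 133≤182).
P4: not dominated (best sample rate).
P5: dominated by P1 (sample rate 423≥101, accuracy 87.2≥82.8, power draw 13≤28).
P6: not dominated.
P7: dominated by P6 (sample rate 791≥391, accuracy 95.1≥94.5, power draw 133≤189).
P8: not dominated.

P1, P2, P4, P6, P8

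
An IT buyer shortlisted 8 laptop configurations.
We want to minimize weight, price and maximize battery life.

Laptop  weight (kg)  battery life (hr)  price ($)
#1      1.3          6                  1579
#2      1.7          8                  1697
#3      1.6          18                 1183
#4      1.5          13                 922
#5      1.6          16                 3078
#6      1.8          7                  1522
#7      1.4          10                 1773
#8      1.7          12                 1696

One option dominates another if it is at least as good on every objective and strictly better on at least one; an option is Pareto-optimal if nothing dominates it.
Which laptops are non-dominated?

#1: not dominated (best weight).
#2: dominated by #3 (weight 1.6≤1.7, battery life 18≥8, price 1183≤1697).
#3: not dominated (best battery life).
#4: not dominated (best price).
#5: dominated by #3 (weight 1.6≤1.6, battery life 18≥16, price 1183≤3078).
#6: dominated by #3 (weight 1.6≤1.8, battery life 18≥7, price 1183≤1522).
#7: not dominated.
#8: dominated by #3 (weight 1.6≤1.7, battery life 18≥12, price 1183≤1696).

#1, #3, #4, #7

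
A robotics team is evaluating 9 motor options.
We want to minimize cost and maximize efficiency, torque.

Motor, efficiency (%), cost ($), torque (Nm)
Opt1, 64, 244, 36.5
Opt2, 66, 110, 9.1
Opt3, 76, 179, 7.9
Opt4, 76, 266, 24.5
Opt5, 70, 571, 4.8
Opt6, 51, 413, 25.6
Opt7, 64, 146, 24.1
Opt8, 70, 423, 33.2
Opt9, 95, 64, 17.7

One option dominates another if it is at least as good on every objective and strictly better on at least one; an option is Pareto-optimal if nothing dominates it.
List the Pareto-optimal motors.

Opt1, Opt4, Opt7, Opt8, Opt9

Opt1: not dominated (best torque).
Opt2: dominated by Opt9 (efficiency 95≥66, cost 64≤110, torque 17.7≥9.1).
Opt3: dominated by Opt9 (efficiency 95≥76, cost 64≤179, torque 17.7≥7.9).
Opt4: not dominated.
Opt5: dominated by Opt3 (efficiency 76≥70, cost 179≤571, torque 7.9≥4.8).
Opt6: dominated by Opt1 (efficiency 64≥51, cost 244≤413, torque 36.5≥25.6).
Opt7: not dominated.
Opt8: not dominated.
Opt9: not dominated (best efficiency).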